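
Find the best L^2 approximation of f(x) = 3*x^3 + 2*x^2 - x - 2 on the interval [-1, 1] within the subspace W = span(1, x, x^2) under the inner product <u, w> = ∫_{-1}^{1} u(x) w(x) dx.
g(x) = 2*x^2 + 4*x/5 - 2

The best approximation g ∈ W is the orthogonal projection of f onto W. Writing g = a_0 + a_1 x + a_2 x^2, the coefficients solve the normal equations G · a = b where
  G_{ij} = <φ_i, φ_j> and b_i = <f, φ_i>, with φ_0 = 1, φ_1 = x, φ_2 = x^2.
G =
  [2, 0, 2/3]
  [0, 2/3, 0]
  [2/3, 0, 2/5],
b = (-8/3, 8/15, -8/15).
Solving gives a_0 = -2, a_1 = 4/5, a_2 = 2, so
  g(x) = 2*x^2 + 4*x/5 - 2.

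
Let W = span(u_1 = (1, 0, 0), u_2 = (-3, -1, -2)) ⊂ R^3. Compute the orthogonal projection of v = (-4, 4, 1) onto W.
proj_W(v) = (-4, 6/5, 12/5)

Set up U = [u_1 | ... | u_2] ∈ R^(3×2). The projector onto W = col(U) is P = U (U^T U)^(-1) U^T.
Compute U^T U =
  [1, -3]
  [-3, 14],
and U^T v = (-4, 6).
Solve U^T U · c = U^T v for the coefficients: c = (-38/5, -6/5). The projection is proj_W(v) = U c.
Check: (v - proj_W(v)) · u_1 = 0  (should be 0).
Check: (v - proj_W(v)) · u_2 = 0  (should be 0).
Result: proj_W(v) = (-4, 6/5, 12/5).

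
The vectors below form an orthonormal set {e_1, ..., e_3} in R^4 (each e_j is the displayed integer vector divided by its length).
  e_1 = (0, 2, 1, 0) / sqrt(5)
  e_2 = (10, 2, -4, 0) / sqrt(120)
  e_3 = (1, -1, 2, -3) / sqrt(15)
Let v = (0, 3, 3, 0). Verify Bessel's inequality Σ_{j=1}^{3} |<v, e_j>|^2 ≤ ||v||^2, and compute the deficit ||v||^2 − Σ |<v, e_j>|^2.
Σ |<v, e_j>|^2 = 171/10; ||v||^2 = 18; deficit = 9/10

Write each e_j = u_j / sqrt(<u_j, u_j>) where u_j is the displayed integer vector. Then <v, e_j> = <v, u_j> / sqrt(<u_j, u_j>), so |<v, e_j>|^2 = <v, u_j>^2 / <u_j, u_j>.
Coefficients: <v, e_1> = 9/sqrt(5), <v, e_2> = -6/sqrt(120), <v, e_3> = 3/sqrt(15).
Square and sum: Σ |<v, e_j>|^2 = 171/10.
Compute ||v||^2 = v·v = 18.
Deficit = 18 − 171/10 = 9/10 ≥ 0, confirming Bessel's inequality. (The deficit equals ||v − Σ <v,e_j> e_j||^2, the squared distance from v to span{e_j}.)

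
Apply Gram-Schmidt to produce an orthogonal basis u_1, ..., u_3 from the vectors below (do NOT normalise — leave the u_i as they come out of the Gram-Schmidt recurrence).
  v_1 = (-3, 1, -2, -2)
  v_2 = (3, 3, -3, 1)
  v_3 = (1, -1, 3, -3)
Orthogonal basis:
  u_1 = (-3, 1, -2, -2)
  u_2 = (8/3, 28/9, -29/9, 7/9)
  u_3 = (191/125, 77/125, 139/125, -387/125)

Apply the Gram-Schmidt recurrence
  u_1 = v_1
  u_i = v_i − Σ_{j<i} ((v_i · u_j) / (u_j · u_j)) · u_j.

Step by step this gives:
  u_1 = (-3, 1, -2, -2)
  u_2 = (8/3, 28/9, -29/9, 7/9)
  u_3 = (191/125, 77/125, 139/125, -387/125)

Orthogonality check:
  u_2 · u_1 = 0 (should be 0)
  u_3 · u_1 = 0 (should be 0)
  u_3 · u_2 = 0 (should be 0)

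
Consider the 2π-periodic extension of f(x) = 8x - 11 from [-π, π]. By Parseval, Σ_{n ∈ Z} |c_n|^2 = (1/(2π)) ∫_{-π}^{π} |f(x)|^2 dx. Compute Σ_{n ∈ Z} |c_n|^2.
Σ |c_n|^2 = 64π^2/3 + 121

Expand and integrate term by term over [-π, π]:
  ∫ (8x)^2 dx = 64·(2π^3/3); ∫ 2·8·(-11)·x dx = 0 (odd integrand); ∫ (-11)^2 dx = 121·2π.
So (1/(2π)) ∫_{-π}^{π} (8x - 11)^2 dx = 64π^2/3 + 121 = 64π^2/3 + 121.
Parseval ⇒ Σ |c_n|^2 = 64π^2/3 + 121.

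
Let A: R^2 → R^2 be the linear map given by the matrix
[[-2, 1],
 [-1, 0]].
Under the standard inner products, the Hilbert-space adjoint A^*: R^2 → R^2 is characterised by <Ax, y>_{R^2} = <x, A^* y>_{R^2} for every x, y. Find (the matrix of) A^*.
A^* = A^T =
[[-2, -1],
 [1, 0]]

For real matrices with standard dot products, the defining identity <Ax, y> = <x, A^* y> gives (Ax)^T y = x^T (A^*) y, i.e. x^T A^T y = x^T (A^*) y. Since this holds for all x, y, we must have A^* = A^T. Therefore
A^* =
[[-2, -1],
 [1, 0]].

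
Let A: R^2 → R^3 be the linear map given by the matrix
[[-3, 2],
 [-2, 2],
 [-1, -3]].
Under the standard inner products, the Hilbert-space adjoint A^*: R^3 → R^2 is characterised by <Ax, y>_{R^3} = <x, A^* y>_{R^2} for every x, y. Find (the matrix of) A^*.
A^* = A^T =
[[-3, -2, -1],
 [2, 2, -3]]

For real matrices with standard dot products, the defining identity <Ax, y> = <x, A^* y> gives (Ax)^T y = x^T (A^*) y, i.e. x^T A^T y = x^T (A^*) y. Since this holds for all x, y, we must have A^* = A^T. Therefore
A^* =
[[-3, -2, -1],
 [2, 2, -3]].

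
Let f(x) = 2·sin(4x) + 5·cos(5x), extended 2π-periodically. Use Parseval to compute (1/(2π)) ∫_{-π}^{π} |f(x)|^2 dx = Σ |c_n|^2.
Σ |c_n|^2 = 29/2

Expand |f|^2 and use orthogonality of {sin(nx), cos(mx)} on [-π, π]:
  ∫_{-π}^{π} sin(nx)^2 dx = π, ∫ cos(mx)^2 dx = π, and cross terms integrate to 0.
So ∫_{-π}^{π} f(x)^2 dx = 2^2 · π + 5^2 · π = (4 + 25)π.
Divide by 2π: (4 + 25)/2 = 29/2.
By Parseval, this equals Σ |c_n|^2.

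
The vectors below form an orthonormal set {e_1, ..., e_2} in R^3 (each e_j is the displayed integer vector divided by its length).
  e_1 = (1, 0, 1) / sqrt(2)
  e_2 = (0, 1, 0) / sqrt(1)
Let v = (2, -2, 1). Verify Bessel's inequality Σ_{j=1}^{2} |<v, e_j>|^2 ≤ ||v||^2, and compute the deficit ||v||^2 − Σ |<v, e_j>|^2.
Σ |<v, e_j>|^2 = 17/2; ||v||^2 = 9; deficit = 1/2

Write each e_j = u_j / sqrt(<u_j, u_j>) where u_j is the displayed integer vector. Then <v, e_j> = <v, u_j> / sqrt(<u_j, u_j>), so |<v, e_j>|^2 = <v, u_j>^2 / <u_j, u_j>.
Coefficients: <v, e_1> = 3/sqrt(2), <v, e_2> = -2/sqrt(1).
Square and sum: Σ |<v, e_j>|^2 = 17/2.
Compute ||v||^2 = v·v = 9.
Deficit = 9 − 17/2 = 1/2 ≥ 0, confirming Bessel's inequality. (The deficit equals ||v − Σ <v,e_j> e_j||^2, the squared distance from v to span{e_j}.)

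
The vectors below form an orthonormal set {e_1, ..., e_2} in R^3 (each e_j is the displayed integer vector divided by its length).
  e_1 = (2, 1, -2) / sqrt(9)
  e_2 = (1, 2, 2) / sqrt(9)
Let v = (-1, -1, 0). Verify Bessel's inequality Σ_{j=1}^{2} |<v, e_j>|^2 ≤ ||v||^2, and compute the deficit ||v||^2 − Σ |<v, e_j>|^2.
Σ |<v, e_j>|^2 = 2; ||v||^2 = 2; deficit = 0

Write each e_j = u_j / sqrt(<u_j, u_j>) where u_j is the displayed integer vector. Then <v, e_j> = <v, u_j> / sqrt(<u_j, u_j>), so |<v, e_j>|^2 = <v, u_j>^2 / <u_j, u_j>.
Coefficients: <v, e_1> = -3/sqrt(9), <v, e_2> = -3/sqrt(9).
Square and sum: Σ |<v, e_j>|^2 = 2.
Compute ||v||^2 = v·v = 2.
Deficit = 2 − 2 = 0 ≥ 0, confirming Bessel's inequality. (The deficit equals ||v − Σ <v,e_j> e_j||^2, the squared distance from v to span{e_j}.)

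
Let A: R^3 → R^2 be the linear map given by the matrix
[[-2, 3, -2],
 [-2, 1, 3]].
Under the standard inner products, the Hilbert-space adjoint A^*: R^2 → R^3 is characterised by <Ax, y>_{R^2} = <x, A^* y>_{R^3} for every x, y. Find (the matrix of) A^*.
A^* = A^T =
[[-2, -2],
 [3, 1],
 [-2, 3]]

For real matrices with standard dot products, the defining identity <Ax, y> = <x, A^* y> gives (Ax)^T y = x^T (A^*) y, i.e. x^T A^T y = x^T (A^*) y. Since this holds for all x, y, we must have A^* = A^T. Therefore
A^* =
[[-2, -2],
 [3, 1],
 [-2, 3]].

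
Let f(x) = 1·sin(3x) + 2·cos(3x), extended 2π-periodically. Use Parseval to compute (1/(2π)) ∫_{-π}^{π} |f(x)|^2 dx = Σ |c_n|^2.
Σ |c_n|^2 = 5/2

Expand |f|^2 and use orthogonality of {sin(nx), cos(mx)} on [-π, π]:
  ∫_{-π}^{π} sin(nx)^2 dx = π, ∫ cos(mx)^2 dx = π, and cross terms integrate to 0.
So ∫_{-π}^{π} f(x)^2 dx = 1^2 · π + 2^2 · π = (1 + 4)π.
Divide by 2π: (1 + 4)/2 = 5/2.
By Parseval, this equals Σ |c_n|^2.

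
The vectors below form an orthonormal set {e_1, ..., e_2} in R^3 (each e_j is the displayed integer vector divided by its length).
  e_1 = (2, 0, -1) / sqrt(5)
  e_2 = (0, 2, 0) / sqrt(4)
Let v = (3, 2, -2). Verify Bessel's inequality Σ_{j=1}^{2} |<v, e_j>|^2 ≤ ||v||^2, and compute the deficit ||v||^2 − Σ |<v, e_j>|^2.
Σ |<v, e_j>|^2 = 84/5; ||v||^2 = 17; deficit = 1/5

Write each e_j = u_j / sqrt(<u_j, u_j>) where u_j is the displayed integer vector. Then <v, e_j> = <v, u_j> / sqrt(<u_j, u_j>), so |<v, e_j>|^2 = <v, u_j>^2 / <u_j, u_j>.
Coefficients: <v, e_1> = 8/sqrt(5), <v, e_2> = 4/sqrt(4).
Square and sum: Σ |<v, e_j>|^2 = 84/5.
Compute ||v||^2 = v·v = 17.
Deficit = 17 − 84/5 = 1/5 ≥ 0, confirming Bessel's inequality. (The deficit equals ||v − Σ <v,e_j> e_j||^2, the squared distance from v to span{e_j}.)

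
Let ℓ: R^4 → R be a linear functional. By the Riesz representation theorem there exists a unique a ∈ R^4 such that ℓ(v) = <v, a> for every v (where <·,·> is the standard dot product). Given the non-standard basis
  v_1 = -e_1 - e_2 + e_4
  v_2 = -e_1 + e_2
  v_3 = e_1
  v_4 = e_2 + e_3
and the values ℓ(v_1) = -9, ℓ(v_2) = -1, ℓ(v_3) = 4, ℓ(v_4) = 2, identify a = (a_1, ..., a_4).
a = (4, 3, -1, -2)

Write a = (a_1, ..., a_4) in the standard basis. For each basis vector v_i, ℓ(v_i) = <v_i, a> is a linear equation in the a_j's. Collect the n equations into a matrix system V a = ℓ, where row i of V is v_i (expressed in the standard basis). Since V is invertible (lower-triangular with 1s on the diagonal, up to permutation), solve by back-substitution:
  V =
[[-1, -1, 0, 1],
 [-1, 1, 0, 0],
 [1, 0, 0, 0],
 [0, 1, 1, 0]]
  V a = (-9, -1, 4, 2)
Solving gives a = (4, 3, -1, -2).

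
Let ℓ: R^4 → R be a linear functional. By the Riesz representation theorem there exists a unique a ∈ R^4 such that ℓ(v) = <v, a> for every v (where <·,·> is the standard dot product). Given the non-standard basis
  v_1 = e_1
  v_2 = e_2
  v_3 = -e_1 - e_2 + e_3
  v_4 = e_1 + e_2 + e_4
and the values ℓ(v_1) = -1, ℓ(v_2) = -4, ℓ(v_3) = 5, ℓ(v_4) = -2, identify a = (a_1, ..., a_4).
a = (-1, -4, 0, 3)

Write a = (a_1, ..., a_4) in the standard basis. For each basis vector v_i, ℓ(v_i) = <v_i, a> is a linear equation in the a_j's. Collect the n equations into a matrix system V a = ℓ, where row i of V is v_i (expressed in the standard basis). Since V is invertible (lower-triangular with 1s on the diagonal, up to permutation), solve by back-substitution:
  V =
[[1, 0, 0, 0],
 [0, 1, 0, 0],
 [-1, -1, 1, 0],
 [1, 1, 0, 1]]
  V a = (-1, -4, 5, -2)
Solving gives a = (-1, -4, 0, 3).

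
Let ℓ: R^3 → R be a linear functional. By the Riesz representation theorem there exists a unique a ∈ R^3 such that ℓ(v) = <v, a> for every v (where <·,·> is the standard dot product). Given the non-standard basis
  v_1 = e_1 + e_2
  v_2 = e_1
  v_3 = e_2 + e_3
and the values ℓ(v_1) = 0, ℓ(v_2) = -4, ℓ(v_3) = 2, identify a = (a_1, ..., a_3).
a = (-4, 4, -2)

Write a = (a_1, ..., a_3) in the standard basis. For each basis vector v_i, ℓ(v_i) = <v_i, a> is a linear equation in the a_j's. Collect the n equations into a matrix system V a = ℓ, where row i of V is v_i (expressed in the standard basis). Since V is invertible (lower-triangular with 1s on the diagonal, up to permutation), solve by back-substitution:
  V =
[[1, 1, 0],
 [1, 0, 0],
 [0, 1, 1]]
  V a = (0, -4, 2)
Solving gives a = (-4, 4, -2).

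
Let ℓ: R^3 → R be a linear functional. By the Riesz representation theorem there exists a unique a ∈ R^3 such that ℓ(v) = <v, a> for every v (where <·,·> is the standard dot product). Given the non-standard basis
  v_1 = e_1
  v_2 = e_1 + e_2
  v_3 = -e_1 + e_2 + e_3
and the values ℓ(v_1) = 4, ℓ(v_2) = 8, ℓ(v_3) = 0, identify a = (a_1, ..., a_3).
a = (4, 4, 0)

Write a = (a_1, ..., a_3) in the standard basis. For each basis vector v_i, ℓ(v_i) = <v_i, a> is a linear equation in the a_j's. Collect the n equations into a matrix system V a = ℓ, where row i of V is v_i (expressed in the standard basis). Since V is invertible (lower-triangular with 1s on the diagonal, up to permutation), solve by back-substitution:
  V =
[[1, 0, 0],
 [1, 1, 0],
 [-1, 1, 1]]
  V a = (4, 8, 0)
Solving gives a = (4, 4, 0).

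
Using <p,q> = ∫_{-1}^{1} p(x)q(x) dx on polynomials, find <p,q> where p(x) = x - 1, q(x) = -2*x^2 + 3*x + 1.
<p,q> = 4/3

Expand the product: p(x)·q(x) = -2*x^3 + 5*x^2 - 2*x - 1.
∫_{-1}^{1} of each monomial x^k gives [2/(k+1) if k even, 0 if k odd]. Integrating term-by-term (or equivalently evaluating the antiderivative F(x) = -x^4/2 + 5*x^3/3 - x^2 - x at the endpoints):
  F(1) − F(−1) = -5/6 − (-13/6) = 4/3.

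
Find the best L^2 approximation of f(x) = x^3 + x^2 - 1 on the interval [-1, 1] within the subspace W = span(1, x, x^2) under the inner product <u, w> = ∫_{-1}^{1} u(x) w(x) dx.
g(x) = x^2 + 3*x/5 - 1

The best approximation g ∈ W is the orthogonal projection of f onto W. Writing g = a_0 + a_1 x + a_2 x^2, the coefficients solve the normal equations G · a = b where
  G_{ij} = <φ_i, φ_j> and b_i = <f, φ_i>, with φ_0 = 1, φ_1 = x, φ_2 = x^2.
G =
  [2, 0, 2/3]
  [0, 2/3, 0]
  [2/3, 0, 2/5],
b = (-4/3, 2/5, -4/15).
Solving gives a_0 = -1, a_1 = 3/5, a_2 = 1, so
  g(x) = x^2 + 3*x/5 - 1.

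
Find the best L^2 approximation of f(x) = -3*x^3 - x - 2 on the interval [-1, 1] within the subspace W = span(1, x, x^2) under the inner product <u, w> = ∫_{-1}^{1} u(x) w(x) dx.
g(x) = -14*x/5 - 2

The best approximation g ∈ W is the orthogonal projection of f onto W. Writing g = a_0 + a_1 x + a_2 x^2, the coefficients solve the normal equations G · a = b where
  G_{ij} = <φ_i, φ_j> and b_i = <f, φ_i>, with φ_0 = 1, φ_1 = x, φ_2 = x^2.
G =
  [2, 0, 2/3]
  [0, 2/3, 0]
  [2/3, 0, 2/5],
b = (-4, -28/15, -4/3).
Solving gives a_0 = -2, a_1 = -14/5, a_2 = 0, so
  g(x) = -14*x/5 - 2.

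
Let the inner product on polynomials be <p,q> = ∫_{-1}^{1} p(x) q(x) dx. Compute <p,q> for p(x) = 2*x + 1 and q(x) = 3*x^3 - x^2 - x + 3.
<p,q> = 32/5

Expand the product: p(x)·q(x) = 6*x^4 + x^3 - 3*x^2 + 5*x + 3.
∫_{-1}^{1} of each monomial x^k gives [2/(k+1) if k even, 0 if k odd]. Integrating term-by-term (or equivalently evaluating the antiderivative F(x) = 6*x^5/5 + x^4/4 - x^3 + 5*x^2/2 + 3*x at the endpoints):
  F(1) − F(−1) = 119/20 − (-9/20) = 32/5.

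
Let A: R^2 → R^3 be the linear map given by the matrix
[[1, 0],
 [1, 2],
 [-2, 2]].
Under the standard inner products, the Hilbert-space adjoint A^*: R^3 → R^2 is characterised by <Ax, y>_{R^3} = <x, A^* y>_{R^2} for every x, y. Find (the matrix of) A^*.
A^* = A^T =
[[1, 1, -2],
 [0, 2, 2]]

For real matrices with standard dot products, the defining identity <Ax, y> = <x, A^* y> gives (Ax)^T y = x^T (A^*) y, i.e. x^T A^T y = x^T (A^*) y. Since this holds for all x, y, we must have A^* = A^T. Therefore
A^* =
[[1, 1, -2],
 [0, 2, 2]].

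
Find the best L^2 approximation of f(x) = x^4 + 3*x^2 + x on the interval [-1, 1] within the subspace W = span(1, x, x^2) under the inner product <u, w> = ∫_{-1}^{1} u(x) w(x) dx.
g(x) = 27*x^2/7 + x - 3/35

The best approximation g ∈ W is the orthogonal projection of f onto W. Writing g = a_0 + a_1 x + a_2 x^2, the coefficients solve the normal equations G · a = b where
  G_{ij} = <φ_i, φ_j> and b_i = <f, φ_i>, with φ_0 = 1, φ_1 = x, φ_2 = x^2.
G =
  [2, 0, 2/3]
  [0, 2/3, 0]
  [2/3, 0, 2/5],
b = (12/5, 2/3, 52/35).
Solving gives a_0 = -3/35, a_1 = 1, a_2 = 27/7, so
  g(x) = 27*x^2/7 + x - 3/35.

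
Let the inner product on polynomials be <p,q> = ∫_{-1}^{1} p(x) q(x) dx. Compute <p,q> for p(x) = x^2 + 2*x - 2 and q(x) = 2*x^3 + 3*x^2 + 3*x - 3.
<p,q> = 64/5

Expand the product: p(x)·q(x) = 2*x^5 + 7*x^4 + 5*x^3 - 3*x^2 - 12*x + 6.
∫_{-1}^{1} of each monomial x^k gives [2/(k+1) if k even, 0 if k odd]. Integrating term-by-term (or equivalently evaluating the antiderivative F(x) = x^6/3 + 7*x^5/5 + 5*x^4/4 - x^3 - 6*x^2 + 6*x at the endpoints):
  F(1) − F(−1) = 119/60 − (-649/60) = 64/5.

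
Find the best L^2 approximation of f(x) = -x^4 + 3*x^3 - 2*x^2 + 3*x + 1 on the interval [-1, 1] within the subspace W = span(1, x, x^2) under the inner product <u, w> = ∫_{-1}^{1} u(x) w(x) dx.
g(x) = -20*x^2/7 + 24*x/5 + 38/35

The best approximation g ∈ W is the orthogonal projection of f onto W. Writing g = a_0 + a_1 x + a_2 x^2, the coefficients solve the normal equations G · a = b where
  G_{ij} = <φ_i, φ_j> and b_i = <f, φ_i>, with φ_0 = 1, φ_1 = x, φ_2 = x^2.
G =
  [2, 0, 2/3]
  [0, 2/3, 0]
  [2/3, 0, 2/5],
b = (4/15, 16/5, -44/105).
Solving gives a_0 = 38/35, a_1 = 24/5, a_2 = -20/7, so
  g(x) = -20*x^2/7 + 24*x/5 + 38/35.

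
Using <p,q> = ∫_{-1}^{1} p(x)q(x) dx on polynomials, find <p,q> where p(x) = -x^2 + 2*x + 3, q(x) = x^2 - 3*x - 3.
<p,q> = -92/5

Expand the product: p(x)·q(x) = -x^4 + 5*x^3 - 15*x - 9.
∫_{-1}^{1} of each monomial x^k gives [2/(k+1) if k even, 0 if k odd]. Integrating term-by-term (or equivalently evaluating the antiderivative F(x) = -x^5/5 + 5*x^4/4 - 15*x^2/2 - 9*x at the endpoints):
  F(1) − F(−1) = -309/20 − (59/20) = -92/5.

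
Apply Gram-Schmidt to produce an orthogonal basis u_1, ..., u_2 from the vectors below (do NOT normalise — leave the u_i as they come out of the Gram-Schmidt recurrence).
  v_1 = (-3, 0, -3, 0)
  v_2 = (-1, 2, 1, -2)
Orthogonal basis:
  u_1 = (-3, 0, -3, 0)
  u_2 = (-1, 2, 1, -2)

Apply the Gram-Schmidt recurrence
  u_1 = v_1
  u_i = v_i − Σ_{j<i} ((v_i · u_j) / (u_j · u_j)) · u_j.

Step by step this gives:
  u_1 = (-3, 0, -3, 0)
  u_2 = (-1, 2, 1, -2)

Orthogonality check:
  u_2 · u_1 = 0 (should be 0)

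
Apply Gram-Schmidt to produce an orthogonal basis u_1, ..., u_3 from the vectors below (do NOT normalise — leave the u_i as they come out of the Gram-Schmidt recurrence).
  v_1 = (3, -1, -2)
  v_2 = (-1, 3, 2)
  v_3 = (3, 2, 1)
Orthogonal basis:
  u_1 = (3, -1, -2)
  u_2 = (8/7, 16/7, 4/7)
  u_3 = (1/2, -1/2, 1)

Apply the Gram-Schmidt recurrence
  u_1 = v_1
  u_i = v_i − Σ_{j<i} ((v_i · u_j) / (u_j · u_j)) · u_j.

Step by step this gives:
  u_1 = (3, -1, -2)
  u_2 = (8/7, 16/7, 4/7)
  u_3 = (1/2, -1/2, 1)

Orthogonality check:
  u_2 · u_1 = 0 (should be 0)
  u_3 · u_1 = 0 (should be 0)
  u_3 · u_2 = 0 (should be 0)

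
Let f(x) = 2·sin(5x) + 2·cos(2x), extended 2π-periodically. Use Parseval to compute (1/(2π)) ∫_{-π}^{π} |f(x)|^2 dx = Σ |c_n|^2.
Σ |c_n|^2 = 4

Expand |f|^2 and use orthogonality of {sin(nx), cos(mx)} on [-π, π]:
  ∫_{-π}^{π} sin(nx)^2 dx = π, ∫ cos(mx)^2 dx = π, and cross terms integrate to 0.
So ∫_{-π}^{π} f(x)^2 dx = 2^2 · π + 2^2 · π = (4 + 4)π.
Divide by 2π: (4 + 4)/2 = 4.
By Parseval, this equals Σ |c_n|^2.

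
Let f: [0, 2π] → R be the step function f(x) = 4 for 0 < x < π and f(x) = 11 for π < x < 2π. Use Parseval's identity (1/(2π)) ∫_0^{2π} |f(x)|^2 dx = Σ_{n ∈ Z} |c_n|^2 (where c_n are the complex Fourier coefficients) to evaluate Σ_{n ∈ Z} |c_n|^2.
Σ |c_n|^2 = 137/2

Parseval equates the L^2 energy of f (normalised by 1/(2π)) with the ℓ^2 sum of its Fourier coefficients: (1/(2π)) ∫_0^{2π} |f|^2 = Σ |c_n|^2.
Compute the left side: (1/(2π)) [∫_0^π 4^2 dx + ∫_π^{2π} 11^2 dx] = (1/(2π)) · (16π + 121π) = (16 + 121)/2 = 137/2.
So Σ_{n ∈ Z} |c_n|^2 = 137/2.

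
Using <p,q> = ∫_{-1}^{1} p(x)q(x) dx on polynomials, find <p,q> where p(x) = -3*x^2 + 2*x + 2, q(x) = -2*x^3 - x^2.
<p,q> = -26/15

Expand the product: p(x)·q(x) = 6*x^5 - x^4 - 6*x^3 - 2*x^2.
∫_{-1}^{1} of each monomial x^k gives [2/(k+1) if k even, 0 if k odd]. Integrating term-by-term (or equivalently evaluating the antiderivative F(x) = x^6 - x^5/5 - 3*x^4/2 - 2*x^3/3 at the endpoints):
  F(1) − F(−1) = -41/30 − (11/30) = -26/15.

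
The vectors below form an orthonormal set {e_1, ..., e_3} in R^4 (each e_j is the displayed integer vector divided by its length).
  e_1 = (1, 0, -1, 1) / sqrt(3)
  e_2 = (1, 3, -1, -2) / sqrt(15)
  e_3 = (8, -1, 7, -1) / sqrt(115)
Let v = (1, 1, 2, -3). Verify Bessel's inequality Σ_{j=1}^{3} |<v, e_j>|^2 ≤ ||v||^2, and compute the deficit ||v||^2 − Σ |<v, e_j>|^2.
Σ |<v, e_j>|^2 = 336/23; ||v||^2 = 15; deficit = 9/23

Write each e_j = u_j / sqrt(<u_j, u_j>) where u_j is the displayed integer vector. Then <v, e_j> = <v, u_j> / sqrt(<u_j, u_j>), so |<v, e_j>|^2 = <v, u_j>^2 / <u_j, u_j>.
Coefficients: <v, e_1> = -4/sqrt(3), <v, e_2> = 8/sqrt(15), <v, e_3> = 24/sqrt(115).
Square and sum: Σ |<v, e_j>|^2 = 336/23.
Compute ||v||^2 = v·v = 15.
Deficit = 15 − 336/23 = 9/23 ≥ 0, confirming Bessel's inequality. (The deficit equals ||v − Σ <v,e_j> e_j||^2, the squared distance from v to span{e_j}.)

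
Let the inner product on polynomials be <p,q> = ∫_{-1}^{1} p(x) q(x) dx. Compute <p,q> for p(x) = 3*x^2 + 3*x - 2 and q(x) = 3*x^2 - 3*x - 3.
<p,q> = -2/5

Expand the product: p(x)·q(x) = 9*x^4 - 24*x^2 - 3*x + 6.
∫_{-1}^{1} of each monomial x^k gives [2/(k+1) if k even, 0 if k odd]. Integrating term-by-term (or equivalently evaluating the antiderivative F(x) = 9*x^5/5 - 8*x^3 - 3*x^2/2 + 6*x at the endpoints):
  F(1) − F(−1) = -17/10 − (-13/10) = -2/5.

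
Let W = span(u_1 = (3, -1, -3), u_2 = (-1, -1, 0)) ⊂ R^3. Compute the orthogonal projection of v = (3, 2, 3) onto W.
proj_W(v) = (57/34, 113/34, 21/17)

Set up U = [u_1 | ... | u_2] ∈ R^(3×2). The projector onto W = col(U) is P = U (U^T U)^(-1) U^T.
Compute U^T U =
  [19, -2]
  [-2, 2],
and U^T v = (-2, -5).
Solve U^T U · c = U^T v for the coefficients: c = (-7/17, -99/34). The projection is proj_W(v) = U c.
Check: (v - proj_W(v)) · u_1 = 0  (should be 0).
Check: (v - proj_W(v)) · u_2 = 0  (should be 0).
Result: proj_W(v) = (57/34, 113/34, 21/17).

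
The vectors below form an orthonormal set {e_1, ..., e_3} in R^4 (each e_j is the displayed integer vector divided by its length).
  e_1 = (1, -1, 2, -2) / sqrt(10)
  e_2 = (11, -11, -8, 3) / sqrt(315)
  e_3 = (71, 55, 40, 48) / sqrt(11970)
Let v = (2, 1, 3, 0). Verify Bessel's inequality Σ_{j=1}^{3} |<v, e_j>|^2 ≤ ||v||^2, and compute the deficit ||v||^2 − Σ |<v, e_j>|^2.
Σ |<v, e_j>|^2 = 1314/95; ||v||^2 = 14; deficit = 16/95

Write each e_j = u_j / sqrt(<u_j, u_j>) where u_j is the displayed integer vector. Then <v, e_j> = <v, u_j> / sqrt(<u_j, u_j>), so |<v, e_j>|^2 = <v, u_j>^2 / <u_j, u_j>.
Coefficients: <v, e_1> = 7/sqrt(10), <v, e_2> = -13/sqrt(315), <v, e_3> = 317/sqrt(11970).
Square and sum: Σ |<v, e_j>|^2 = 1314/95.
Compute ||v||^2 = v·v = 14.
Deficit = 14 − 1314/95 = 16/95 ≥ 0, confirming Bessel's inequality. (The deficit equals ||v − Σ <v,e_j> e_j||^2, the squared distance from v to span{e_j}.)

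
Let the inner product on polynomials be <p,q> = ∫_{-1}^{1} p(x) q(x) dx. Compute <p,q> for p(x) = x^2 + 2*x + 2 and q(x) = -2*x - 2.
<p,q> = -12

Expand the product: p(x)·q(x) = -2*x^3 - 6*x^2 - 8*x - 4.
∫_{-1}^{1} of each monomial x^k gives [2/(k+1) if k even, 0 if k odd]. Integrating term-by-term (or equivalently evaluating the antiderivative F(x) = -x^4/2 - 2*x^3 - 4*x^2 - 4*x at the endpoints):
  F(1) − F(−1) = -21/2 − (3/2) = -12.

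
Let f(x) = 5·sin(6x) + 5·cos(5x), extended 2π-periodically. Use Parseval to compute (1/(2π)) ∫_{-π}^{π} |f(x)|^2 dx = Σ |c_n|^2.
Σ |c_n|^2 = 25

Expand |f|^2 and use orthogonality of {sin(nx), cos(mx)} on [-π, π]:
  ∫_{-π}^{π} sin(nx)^2 dx = π, ∫ cos(mx)^2 dx = π, and cross terms integrate to 0.
So ∫_{-π}^{π} f(x)^2 dx = 5^2 · π + 5^2 · π = (25 + 25)π.
Divide by 2π: (25 + 25)/2 = 25.
By Parseval, this equals Σ |c_n|^2.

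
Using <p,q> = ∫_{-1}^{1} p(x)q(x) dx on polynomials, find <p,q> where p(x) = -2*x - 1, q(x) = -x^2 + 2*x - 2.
<p,q> = 2

Expand the product: p(x)·q(x) = 2*x^3 - 3*x^2 + 2*x + 2.
∫_{-1}^{1} of each monomial x^k gives [2/(k+1) if k even, 0 if k odd]. Integrating term-by-term (or equivalently evaluating the antiderivative F(x) = x^4/2 - x^3 + x^2 + 2*x at the endpoints):
  F(1) − F(−1) = 5/2 − (1/2) = 2.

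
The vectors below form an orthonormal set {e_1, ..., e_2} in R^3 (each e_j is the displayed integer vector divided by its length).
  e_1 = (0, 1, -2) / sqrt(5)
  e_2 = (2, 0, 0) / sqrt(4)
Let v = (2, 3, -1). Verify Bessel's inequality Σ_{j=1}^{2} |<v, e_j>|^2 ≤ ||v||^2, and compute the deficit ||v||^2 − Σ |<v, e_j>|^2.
Σ |<v, e_j>|^2 = 9; ||v||^2 = 14; deficit = 5

Write each e_j = u_j / sqrt(<u_j, u_j>) where u_j is the displayed integer vector. Then <v, e_j> = <v, u_j> / sqrt(<u_j, u_j>), so |<v, e_j>|^2 = <v, u_j>^2 / <u_j, u_j>.
Coefficients: <v, e_1> = 5/sqrt(5), <v, e_2> = 4/sqrt(4).
Square and sum: Σ |<v, e_j>|^2 = 9.
Compute ||v||^2 = v·v = 14.
Deficit = 14 − 9 = 5 ≥ 0, confirming Bessel's inequality. (The deficit equals ||v − Σ <v,e_j> e_j||^2, the squared distance from v to span{e_j}.)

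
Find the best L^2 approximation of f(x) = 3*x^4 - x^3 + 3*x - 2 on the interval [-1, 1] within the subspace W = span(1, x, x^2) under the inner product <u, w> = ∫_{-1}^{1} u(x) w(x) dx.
g(x) = 18*x^2/7 + 12*x/5 - 79/35

The best approximation g ∈ W is the orthogonal projection of f onto W. Writing g = a_0 + a_1 x + a_2 x^2, the coefficients solve the normal equations G · a = b where
  G_{ij} = <φ_i, φ_j> and b_i = <f, φ_i>, with φ_0 = 1, φ_1 = x, φ_2 = x^2.
G =
  [2, 0, 2/3]
  [0, 2/3, 0]
  [2/3, 0, 2/5],
b = (-14/5, 8/5, -10/21).
Solving gives a_0 = -79/35, a_1 = 12/5, a_2 = 18/7, so
  g(x) = 18*x^2/7 + 12*x/5 - 79/35.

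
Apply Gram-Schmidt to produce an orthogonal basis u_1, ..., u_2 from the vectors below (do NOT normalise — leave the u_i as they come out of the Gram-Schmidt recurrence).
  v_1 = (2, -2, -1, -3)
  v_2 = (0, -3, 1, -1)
Orthogonal basis:
  u_1 = (2, -2, -1, -3)
  u_2 = (-8/9, -19/9, 13/9, 1/3)

Apply the Gram-Schmidt recurrence
  u_1 = v_1
  u_i = v_i − Σ_{j<i} ((v_i · u_j) / (u_j · u_j)) · u_j.

Step by step this gives:
  u_1 = (2, -2, -1, -3)
  u_2 = (-8/9, -19/9, 13/9, 1/3)

Orthogonality check:
  u_2 · u_1 = 0 (should be 0)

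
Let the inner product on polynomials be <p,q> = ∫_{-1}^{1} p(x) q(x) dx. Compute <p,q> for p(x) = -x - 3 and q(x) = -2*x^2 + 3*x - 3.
<p,q> = 20

Expand the product: p(x)·q(x) = 2*x^3 + 3*x^2 - 6*x + 9.
∫_{-1}^{1} of each monomial x^k gives [2/(k+1) if k even, 0 if k odd]. Integrating term-by-term (or equivalently evaluating the antiderivative F(x) = x^4/2 + x^3 - 3*x^2 + 9*x at the endpoints):
  F(1) − F(−1) = 15/2 − (-25/2) = 20.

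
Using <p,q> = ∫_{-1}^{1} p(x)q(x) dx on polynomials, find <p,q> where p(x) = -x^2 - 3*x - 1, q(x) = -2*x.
<p,q> = 4

Expand the product: p(x)·q(x) = 2*x^3 + 6*x^2 + 2*x.
∫_{-1}^{1} of each monomial x^k gives [2/(k+1) if k even, 0 if k odd]. Integrating term-by-term (or equivalently evaluating the antiderivative F(x) = x^4/2 + 2*x^3 + x^2 at the endpoints):
  F(1) − F(−1) = 7/2 − (-1/2) = 4.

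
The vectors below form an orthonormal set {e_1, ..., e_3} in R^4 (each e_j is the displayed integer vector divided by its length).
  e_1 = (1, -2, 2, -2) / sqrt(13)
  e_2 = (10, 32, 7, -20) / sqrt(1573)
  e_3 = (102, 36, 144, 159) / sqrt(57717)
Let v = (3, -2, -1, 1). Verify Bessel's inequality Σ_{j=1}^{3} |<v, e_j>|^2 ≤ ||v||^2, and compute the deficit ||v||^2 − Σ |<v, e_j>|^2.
Σ |<v, e_j>|^2 = 219/53; ||v||^2 = 15; deficit = 576/53

Write each e_j = u_j / sqrt(<u_j, u_j>) where u_j is the displayed integer vector. Then <v, e_j> = <v, u_j> / sqrt(<u_j, u_j>), so |<v, e_j>|^2 = <v, u_j>^2 / <u_j, u_j>.
Coefficients: <v, e_1> = 3/sqrt(13), <v, e_2> = -61/sqrt(1573), <v, e_3> = 249/sqrt(57717).
Square and sum: Σ |<v, e_j>|^2 = 219/53.
Compute ||v||^2 = v·v = 15.
Deficit = 15 − 219/53 = 576/53 ≥ 0, confirming Bessel's inequality. (The deficit equals ||v − Σ <v,e_j> e_j||^2, the squared distance from v to span{e_j}.)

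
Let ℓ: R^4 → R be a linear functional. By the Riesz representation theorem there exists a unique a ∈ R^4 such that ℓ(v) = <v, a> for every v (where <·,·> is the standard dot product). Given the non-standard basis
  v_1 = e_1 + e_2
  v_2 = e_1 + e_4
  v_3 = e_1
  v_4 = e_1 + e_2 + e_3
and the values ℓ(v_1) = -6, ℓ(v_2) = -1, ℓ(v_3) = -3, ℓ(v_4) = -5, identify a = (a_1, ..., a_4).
a = (-3, -3, 1, 2)

Write a = (a_1, ..., a_4) in the standard basis. For each basis vector v_i, ℓ(v_i) = <v_i, a> is a linear equation in the a_j's. Collect the n equations into a matrix system V a = ℓ, where row i of V is v_i (expressed in the standard basis). Since V is invertible (lower-triangular with 1s on the diagonal, up to permutation), solve by back-substitution:
  V =
[[1, 1, 0, 0],
 [1, 0, 0, 1],
 [1, 0, 0, 0],
 [1, 1, 1, 0]]
  V a = (-6, -1, -3, -5)
Solving gives a = (-3, -3, 1, 2).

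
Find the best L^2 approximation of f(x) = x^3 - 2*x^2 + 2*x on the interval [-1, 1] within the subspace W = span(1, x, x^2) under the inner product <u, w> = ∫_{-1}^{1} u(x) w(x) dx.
g(x) = -2*x^2 + 13*x/5

The best approximation g ∈ W is the orthogonal projection of f onto W. Writing g = a_0 + a_1 x + a_2 x^2, the coefficients solve the normal equations G · a = b where
  G_{ij} = <φ_i, φ_j> and b_i = <f, φ_i>, with φ_0 = 1, φ_1 = x, φ_2 = x^2.
G =
  [2, 0, 2/3]
  [0, 2/3, 0]
  [2/3, 0, 2/5],
b = (-4/3, 26/15, -4/5).
Solving gives a_0 = 0, a_1 = 13/5, a_2 = -2, so
  g(x) = -2*x^2 + 13*x/5.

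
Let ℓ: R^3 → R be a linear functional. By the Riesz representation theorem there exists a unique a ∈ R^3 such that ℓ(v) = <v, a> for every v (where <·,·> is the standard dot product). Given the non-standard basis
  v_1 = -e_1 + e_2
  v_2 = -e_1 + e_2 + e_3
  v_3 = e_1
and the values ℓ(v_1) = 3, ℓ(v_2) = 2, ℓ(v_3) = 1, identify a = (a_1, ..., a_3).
a = (1, 4, -1)

Write a = (a_1, ..., a_3) in the standard basis. For each basis vector v_i, ℓ(v_i) = <v_i, a> is a linear equation in the a_j's. Collect the n equations into a matrix system V a = ℓ, where row i of V is v_i (expressed in the standard basis). Since V is invertible (lower-triangular with 1s on the diagonal, up to permutation), solve by back-substitution:
  V =
[[-1, 1, 0],
 [-1, 1, 1],
 [1, 0, 0]]
  V a = (3, 2, 1)
Solving gives a = (1, 4, -1).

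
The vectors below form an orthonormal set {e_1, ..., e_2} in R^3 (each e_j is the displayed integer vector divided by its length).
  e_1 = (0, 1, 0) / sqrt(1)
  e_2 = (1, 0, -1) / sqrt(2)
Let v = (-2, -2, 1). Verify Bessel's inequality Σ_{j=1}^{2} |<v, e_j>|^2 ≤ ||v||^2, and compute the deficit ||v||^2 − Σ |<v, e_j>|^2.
Σ |<v, e_j>|^2 = 17/2; ||v||^2 = 9; deficit = 1/2

Write each e_j = u_j / sqrt(<u_j, u_j>) where u_j is the displayed integer vector. Then <v, e_j> = <v, u_j> / sqrt(<u_j, u_j>), so |<v, e_j>|^2 = <v, u_j>^2 / <u_j, u_j>.
Coefficients: <v, e_1> = -2/sqrt(1), <v, e_2> = -3/sqrt(2).
Square and sum: Σ |<v, e_j>|^2 = 17/2.
Compute ||v||^2 = v·v = 9.
Deficit = 9 − 17/2 = 1/2 ≥ 0, confirming Bessel's inequality. (The deficit equals ||v − Σ <v,e_j> e_j||^2, the squared distance from v to span{e_j}.)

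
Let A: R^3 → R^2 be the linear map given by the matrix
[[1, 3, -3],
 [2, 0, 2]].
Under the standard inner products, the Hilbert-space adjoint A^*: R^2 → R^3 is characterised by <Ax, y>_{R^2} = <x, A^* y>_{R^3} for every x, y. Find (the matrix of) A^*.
A^* = A^T =
[[1, 2],
 [3, 0],
 [-3, 2]]

For real matrices with standard dot products, the defining identity <Ax, y> = <x, A^* y> gives (Ax)^T y = x^T (A^*) y, i.e. x^T A^T y = x^T (A^*) y. Since this holds for all x, y, we must have A^* = A^T. Therefore
A^* =
[[1, 2],
 [3, 0],
 [-3, 2]].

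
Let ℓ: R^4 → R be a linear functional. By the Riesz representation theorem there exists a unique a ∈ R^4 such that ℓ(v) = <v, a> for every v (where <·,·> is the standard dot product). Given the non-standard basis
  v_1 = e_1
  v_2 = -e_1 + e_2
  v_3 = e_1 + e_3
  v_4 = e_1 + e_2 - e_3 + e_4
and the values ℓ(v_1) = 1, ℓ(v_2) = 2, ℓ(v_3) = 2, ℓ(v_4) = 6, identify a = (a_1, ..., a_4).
a = (1, 3, 1, 3)

Write a = (a_1, ..., a_4) in the standard basis. For each basis vector v_i, ℓ(v_i) = <v_i, a> is a linear equation in the a_j's. Collect the n equations into a matrix system V a = ℓ, where row i of V is v_i (expressed in the standard basis). Since V is invertible (lower-triangular with 1s on the diagonal, up to permutation), solve by back-substitution:
  V =
[[1, 0, 0, 0],
 [-1, 1, 0, 0],
 [1, 0, 1, 0],
 [1, 1, -1, 1]]
  V a = (1, 2, 2, 6)
Solving gives a = (1, 3, 1, 3).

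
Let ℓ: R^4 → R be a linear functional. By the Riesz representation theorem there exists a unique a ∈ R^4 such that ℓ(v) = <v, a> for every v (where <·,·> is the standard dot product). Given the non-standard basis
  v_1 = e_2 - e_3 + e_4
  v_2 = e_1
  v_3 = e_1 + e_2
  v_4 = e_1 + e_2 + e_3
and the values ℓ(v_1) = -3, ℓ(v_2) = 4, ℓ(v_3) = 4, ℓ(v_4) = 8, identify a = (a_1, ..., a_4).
a = (4, 0, 4, 1)

Write a = (a_1, ..., a_4) in the standard basis. For each basis vector v_i, ℓ(v_i) = <v_i, a> is a linear equation in the a_j's. Collect the n equations into a matrix system V a = ℓ, where row i of V is v_i (expressed in the standard basis). Since V is invertible (lower-triangular with 1s on the diagonal, up to permutation), solve by back-substitution:
  V =
[[0, 1, -1, 1],
 [1, 0, 0, 0],
 [1, 1, 0, 0],
 [1, 1, 1, 0]]
  V a = (-3, 4, 4, 8)
Solving gives a = (4, 0, 4, 1).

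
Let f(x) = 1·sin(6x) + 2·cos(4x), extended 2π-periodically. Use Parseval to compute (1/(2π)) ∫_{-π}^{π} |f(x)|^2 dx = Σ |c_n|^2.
Σ |c_n|^2 = 5/2

Expand |f|^2 and use orthogonality of {sin(nx), cos(mx)} on [-π, π]:
  ∫_{-π}^{π} sin(nx)^2 dx = π, ∫ cos(mx)^2 dx = π, and cross terms integrate to 0.
So ∫_{-π}^{π} f(x)^2 dx = 1^2 · π + 2^2 · π = (1 + 4)π.
Divide by 2π: (1 + 4)/2 = 5/2.
By Parseval, this equals Σ |c_n|^2.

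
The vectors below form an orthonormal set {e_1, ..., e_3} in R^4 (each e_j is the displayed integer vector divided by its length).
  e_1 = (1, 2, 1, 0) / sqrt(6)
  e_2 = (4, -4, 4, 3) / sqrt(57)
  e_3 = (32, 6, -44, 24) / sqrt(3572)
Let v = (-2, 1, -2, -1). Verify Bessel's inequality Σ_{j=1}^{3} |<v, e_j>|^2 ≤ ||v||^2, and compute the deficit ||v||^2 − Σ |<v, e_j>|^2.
Σ |<v, e_j>|^2 = 468/47; ||v||^2 = 10; deficit = 2/47

Write each e_j = u_j / sqrt(<u_j, u_j>) where u_j is the displayed integer vector. Then <v, e_j> = <v, u_j> / sqrt(<u_j, u_j>), so |<v, e_j>|^2 = <v, u_j>^2 / <u_j, u_j>.
Coefficients: <v, e_1> = -2/sqrt(6), <v, e_2> = -23/sqrt(57), <v, e_3> = 6/sqrt(3572).
Square and sum: Σ |<v, e_j>|^2 = 468/47.
Compute ||v||^2 = v·v = 10.
Deficit = 10 − 468/47 = 2/47 ≥ 0, confirming Bessel's inequality. (The deficit equals ||v − Σ <v,e_j> e_j||^2, the squared distance from v to span{e_j}.)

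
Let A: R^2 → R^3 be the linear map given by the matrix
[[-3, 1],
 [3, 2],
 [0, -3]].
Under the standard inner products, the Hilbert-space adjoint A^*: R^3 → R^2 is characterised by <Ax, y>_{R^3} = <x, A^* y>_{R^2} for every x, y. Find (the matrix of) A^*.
A^* = A^T =
[[-3, 3, 0],
 [1, 2, -3]]

For real matrices with standard dot products, the defining identity <Ax, y> = <x, A^* y> gives (Ax)^T y = x^T (A^*) y, i.e. x^T A^T y = x^T (A^*) y. Since this holds for all x, y, we must have A^* = A^T. Therefore
A^* =
[[-3, 3, 0],
 [1, 2, -3]].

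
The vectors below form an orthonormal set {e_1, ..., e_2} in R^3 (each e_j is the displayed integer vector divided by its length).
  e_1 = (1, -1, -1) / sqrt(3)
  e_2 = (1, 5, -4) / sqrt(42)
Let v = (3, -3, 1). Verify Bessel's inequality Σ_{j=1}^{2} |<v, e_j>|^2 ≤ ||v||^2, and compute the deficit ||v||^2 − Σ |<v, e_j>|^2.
Σ |<v, e_j>|^2 = 101/7; ||v||^2 = 19; deficit = 32/7

Write each e_j = u_j / sqrt(<u_j, u_j>) where u_j is the displayed integer vector. Then <v, e_j> = <v, u_j> / sqrt(<u_j, u_j>), so |<v, e_j>|^2 = <v, u_j>^2 / <u_j, u_j>.
Coefficients: <v, e_1> = 5/sqrt(3), <v, e_2> = -16/sqrt(42).
Square and sum: Σ |<v, e_j>|^2 = 101/7.
Compute ||v||^2 = v·v = 19.
Deficit = 19 − 101/7 = 32/7 ≥ 0, confirming Bessel's inequality. (The deficit equals ||v − Σ <v,e_j> e_j||^2, the squared distance from v to span{e_j}.)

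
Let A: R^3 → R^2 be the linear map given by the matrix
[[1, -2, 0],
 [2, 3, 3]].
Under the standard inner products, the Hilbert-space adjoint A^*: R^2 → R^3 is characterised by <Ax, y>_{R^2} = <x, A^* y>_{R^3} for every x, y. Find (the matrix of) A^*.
A^* = A^T =
[[1, 2],
 [-2, 3],
 [0, 3]]

For real matrices with standard dot products, the defining identity <Ax, y> = <x, A^* y> gives (Ax)^T y = x^T (A^*) y, i.e. x^T A^T y = x^T (A^*) y. Since this holds for all x, y, we must have A^* = A^T. Therefore
A^* =
[[1, 2],
 [-2, 3],
 [0, 3]].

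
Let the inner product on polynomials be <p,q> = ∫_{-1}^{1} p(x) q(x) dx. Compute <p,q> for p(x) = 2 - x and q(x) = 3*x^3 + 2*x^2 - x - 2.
<p,q> = -88/15

Expand the product: p(x)·q(x) = -3*x^4 + 4*x^3 + 5*x^2 - 4.
∫_{-1}^{1} of each monomial x^k gives [2/(k+1) if k even, 0 if k odd]. Integrating term-by-term (or equivalently evaluating the antiderivative F(x) = -3*x^5/5 + x^4 + 5*x^3/3 - 4*x at the endpoints):
  F(1) − F(−1) = -29/15 − (59/15) = -88/15.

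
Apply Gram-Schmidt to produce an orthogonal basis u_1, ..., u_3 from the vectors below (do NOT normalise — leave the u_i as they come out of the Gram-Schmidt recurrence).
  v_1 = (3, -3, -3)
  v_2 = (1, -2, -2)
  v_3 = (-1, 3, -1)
Orthogonal basis:
  u_1 = (3, -3, -3)
  u_2 = (-2/3, -1/3, -1/3)
  u_3 = (0, 2, -2)

Apply the Gram-Schmidt recurrence
  u_1 = v_1
  u_i = v_i − Σ_{j<i} ((v_i · u_j) / (u_j · u_j)) · u_j.

Step by step this gives:
  u_1 = (3, -3, -3)
  u_2 = (-2/3, -1/3, -1/3)
  u_3 = (0, 2, -2)

Orthogonality check:
  u_2 · u_1 = 0 (should be 0)
  u_3 · u_1 = 0 (should be 0)
  u_3 · u_2 = 0 (should be 0)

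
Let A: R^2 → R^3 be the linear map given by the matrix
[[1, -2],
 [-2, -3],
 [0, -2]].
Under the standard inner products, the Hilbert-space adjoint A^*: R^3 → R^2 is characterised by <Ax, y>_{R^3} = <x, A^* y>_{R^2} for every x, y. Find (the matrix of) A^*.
A^* = A^T =
[[1, -2, 0],
 [-2, -3, -2]]

For real matrices with standard dot products, the defining identity <Ax, y> = <x, A^* y> gives (Ax)^T y = x^T (A^*) y, i.e. x^T A^T y = x^T (A^*) y. Since this holds for all x, y, we must have A^* = A^T. Therefore
A^* =
[[1, -2, 0],
 [-2, -3, -2]].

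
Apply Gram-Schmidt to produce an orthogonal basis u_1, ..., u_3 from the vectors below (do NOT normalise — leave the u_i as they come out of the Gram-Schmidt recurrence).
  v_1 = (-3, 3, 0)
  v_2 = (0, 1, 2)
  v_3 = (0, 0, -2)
Orthogonal basis:
  u_1 = (-3, 3, 0)
  u_2 = (1/2, 1/2, 2)
  u_3 = (4/9, 4/9, -2/9)

Apply the Gram-Schmidt recurrence
  u_1 = v_1
  u_i = v_i − Σ_{j<i} ((v_i · u_j) / (u_j · u_j)) · u_j.

Step by step this gives:
  u_1 = (-3, 3, 0)
  u_2 = (1/2, 1/2, 2)
  u_3 = (4/9, 4/9, -2/9)

Orthogonality check:
  u_2 · u_1 = 0 (should be 0)
  u_3 · u_1 = 0 (should be 0)
  u_3 · u_2 = 0 (should be 0)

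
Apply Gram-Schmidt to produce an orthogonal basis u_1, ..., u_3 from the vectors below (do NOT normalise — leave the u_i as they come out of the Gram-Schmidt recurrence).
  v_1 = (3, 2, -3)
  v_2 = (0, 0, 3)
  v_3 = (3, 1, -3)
Orthogonal basis:
  u_1 = (3, 2, -3)
  u_2 = (27/22, 9/11, 39/22)
  u_3 = (6/13, -9/13, 0)

Apply the Gram-Schmidt recurrence
  u_1 = v_1
  u_i = v_i − Σ_{j<i} ((v_i · u_j) / (u_j · u_j)) · u_j.

Step by step this gives:
  u_1 = (3, 2, -3)
  u_2 = (27/22, 9/11, 39/22)
  u_3 = (6/13, -9/13, 0)

Orthogonality check:
  u_2 · u_1 = 0 (should be 0)
  u_3 · u_1 = 0 (should be 0)
  u_3 · u_2 = 0 (should be 0)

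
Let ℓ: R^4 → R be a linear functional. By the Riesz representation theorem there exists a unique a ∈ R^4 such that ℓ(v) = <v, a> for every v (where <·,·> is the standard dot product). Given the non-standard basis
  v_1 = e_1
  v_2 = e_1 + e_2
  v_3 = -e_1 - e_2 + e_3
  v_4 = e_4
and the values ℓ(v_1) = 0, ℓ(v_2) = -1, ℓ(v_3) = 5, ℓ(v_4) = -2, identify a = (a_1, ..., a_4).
a = (0, -1, 4, -2)

Write a = (a_1, ..., a_4) in the standard basis. For each basis vector v_i, ℓ(v_i) = <v_i, a> is a linear equation in the a_j's. Collect the n equations into a matrix system V a = ℓ, where row i of V is v_i (expressed in the standard basis). Since V is invertible (lower-triangular with 1s on the diagonal, up to permutation), solve by back-substitution:
  V =
[[1, 0, 0, 0],
 [1, 1, 0, 0],
 [-1, -1, 1, 0],
 [0, 0, 0, 1]]
  V a = (0, -1, 5, -2)
Solving gives a = (0, -1, 4, -2).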